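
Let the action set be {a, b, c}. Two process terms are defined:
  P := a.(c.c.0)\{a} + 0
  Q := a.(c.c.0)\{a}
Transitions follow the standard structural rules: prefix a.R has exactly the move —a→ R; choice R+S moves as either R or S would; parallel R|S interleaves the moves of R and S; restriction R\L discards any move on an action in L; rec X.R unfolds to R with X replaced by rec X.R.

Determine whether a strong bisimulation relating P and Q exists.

P's transition system — 4 states:
  u0 = a.(c.c.0)\{a} + 0 → =a=> u1
  u1 = (c.c.0)\{a} → =c=> u2
  u2 = (c.0)\{a} → =c=> u3
  u3 = 0\{a} → ∅
Q's transition system — 4 states:
  v0 = a.(c.c.0)\{a} → =a=> v1
  v1 = (c.c.0)\{a} → =c=> v2
  v2 = (c.0)\{a} → =c=> v3
  v3 = 0\{a} → ∅
Partition-refinement fixed point:
  B0 = {u0, v0}
  B1 = {u1, v1}
  B2 = {u2, v2}
  B3 = {u3, v3}
u0 ∈ B0, v0 ∈ B0 → same block

bisimilar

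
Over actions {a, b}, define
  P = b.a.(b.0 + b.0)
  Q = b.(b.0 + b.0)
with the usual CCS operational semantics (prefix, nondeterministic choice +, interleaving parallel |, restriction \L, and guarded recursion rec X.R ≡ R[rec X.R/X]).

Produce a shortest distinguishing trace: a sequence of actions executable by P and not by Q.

P's transition system — 4 states:
  s0 = b.a.(b.0 + b.0) has moves —b→ s1
  s1 = a.(b.0 + b.0) has moves —a→ s2
  s2 = b.0 + b.0 has moves —b→ s3
  s3 = 0 has moves stopped
Q's transition system — 3 states:
  t0 = b.(b.0 + b.0) has moves —b→ t1
  t1 = b.0 + b.0 has moves —b→ t2
  t2 = 0 has moves stopped
Trace ⟨ba⟩ through P, begin at {s0}:
  step 1 (b): {s1}
  step 2 (a): {s2}
  P completes σ.
Trace ⟨ba⟩ through Q, begin at {t0}:
  step 1 (b): {t1}
  step 2 (a): ∅ (Q stuck)

ba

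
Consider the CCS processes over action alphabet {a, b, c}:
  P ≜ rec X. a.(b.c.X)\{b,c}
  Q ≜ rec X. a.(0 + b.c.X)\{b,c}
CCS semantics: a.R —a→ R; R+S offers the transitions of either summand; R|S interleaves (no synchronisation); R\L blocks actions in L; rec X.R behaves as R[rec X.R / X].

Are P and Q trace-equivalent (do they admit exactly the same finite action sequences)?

Reachable graph of P (2 states):
  u0 = rec X. a.(b.c.X)\{b,c} ⊢ ··a··> u1
  u1 = (b.c.(rec X. a.(b.c.X)\{b,c}))\{b,c} ⊢ stopped
Reachable graph of Q (2 states):
  v0 = rec X. a.(0 + b.c.X)\{b,c} ⊢ ··a··> v1
  v1 = (0 + b.c.(rec X. a.(0 + b.c.X)\{b,c}))\{b,c} ⊢ stopped
Partition-refinement fixed point:
  B0 = {u0, v0}
  B1 = {u1, v1}
u0 ∈ B0, v0 ∈ B0 → same block
Bisimilar ⇒ trace-equivalent.

trace-equivalent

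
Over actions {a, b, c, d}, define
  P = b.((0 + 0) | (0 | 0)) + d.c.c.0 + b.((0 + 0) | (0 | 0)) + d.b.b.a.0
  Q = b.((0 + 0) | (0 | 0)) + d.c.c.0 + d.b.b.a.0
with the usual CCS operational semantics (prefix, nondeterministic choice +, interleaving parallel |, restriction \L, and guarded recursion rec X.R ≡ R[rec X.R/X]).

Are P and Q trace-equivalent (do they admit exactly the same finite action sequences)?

Reachable graph of P (8 states):
  p0 = b.((0 + 0) | (0 | 0)) + d.c.c.0 + b.((0 + 0) | (0 | 0)) + d.b.b.a.0 | =b=> p1, =d=> p2, =d=> p3
  p1 = (0 + 0) | (0 | 0) | (no moves)
  p2 = b.b.a.0 | =b=> p4
  p3 = c.c.0 | =c=> p5
  p4 = b.a.0 | =b=> p6
  p5 = c.0 | =c=> p7
  p6 = a.0 | =a=> p7
  p7 = 0 | (no moves)
Reachable graph of Q (8 states):
  q0 = b.((0 + 0) | (0 | 0)) + d.c.c.0 + d.b.b.a.0 | =b=> q1, =d=> q2, =d=> q3
  q1 = (0 + 0) | (0 | 0) | (no moves)
  q2 = b.b.a.0 | =b=> q4
  q3 = c.c.0 | =c=> q5
  q4 = b.a.0 | =b=> q6
  q5 = c.0 | =c=> q7
  q6 = a.0 | =a=> q7
  q7 = 0 | (no moves)
Coarsest stable partition (strong bisimilarity classes):
  B0 = {p0, q0}
  B1 = {p3, q3}
  B2 = {p5, q5}
  B3 = {p1, p7, q1, q7}
  B4 = {p2, q2}
  B5 = {p4, q4}
  B6 = {p6, q6}
p0 ∈ B0, q0 ∈ B0 → same block
Bisimilar ⇒ trace-equivalent.

traces(P) = traces(Q)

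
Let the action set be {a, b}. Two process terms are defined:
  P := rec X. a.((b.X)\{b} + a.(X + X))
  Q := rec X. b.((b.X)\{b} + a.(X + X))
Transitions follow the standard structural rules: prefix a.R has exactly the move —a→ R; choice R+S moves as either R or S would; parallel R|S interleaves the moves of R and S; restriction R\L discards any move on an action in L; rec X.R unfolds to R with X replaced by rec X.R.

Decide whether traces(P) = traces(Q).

P's transition system — 3 states:
  p0 = rec X. a.((b.X)\{b} + a.(X + X)) has moves ··a··> p1
  p1 = (b.(rec X. a.((b.X)\{b} + a.(X + X))))\{b} + a.((rec X. a.((b.X)\{b} + a.(X + X))) + (rec X. a.((b.X)\{b} + a.(X + X)))) has moves ··a··> p2
  p2 = (rec X. a.((b.X)\{b} + a.(X + X))) + (rec X. a.((b.X)\{b} + a.(X + X))) has moves ··a··> p1
Q's transition system — 3 states:
  q0 = rec X. b.((b.X)\{b} + a.(X + X)) has moves ··b··> q1
  q1 = (b.(rec X. b.((b.X)\{b} + a.(X + X))))\{b} + a.((rec X. b.((b.X)\{b} + a.(X + X))) + (rec X. b.((b.X)\{b} + a.(X + X)))) has moves ··a··> q2
  q2 = (rec X. b.((b.X)\{b} + a.(X + X))) + (rec X. b.((b.X)\{b} + a.(X + X))) has moves ··b··> q1
Trace ⟨a⟩ through P, begin at {p0}:
  after a @ step 1: {p1}
  P completes σ.
Trace ⟨a⟩ through Q, begin at {q0}:
  after a @ step 1: ∅ (Q stuck)

traces(P) ≠ traces(Q) — witness ⟨a⟩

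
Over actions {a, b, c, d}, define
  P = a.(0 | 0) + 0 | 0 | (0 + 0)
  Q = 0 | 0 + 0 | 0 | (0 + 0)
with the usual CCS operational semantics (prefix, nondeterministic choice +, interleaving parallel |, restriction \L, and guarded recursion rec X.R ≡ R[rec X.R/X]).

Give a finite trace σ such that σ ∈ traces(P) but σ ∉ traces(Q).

a

LTS(P): 2 reachable states
  m0 = a.(0 | 0) + 0 | 0 | (0 + 0) → -a-> m1
  m1 = 0 | 0 → ·
LTS(Q): 1 reachable states
  n0 = 0 | 0 + 0 | 0 | (0 + 0) → ·
Executing a from P (initial set {m0}):
  step 1 (a): {m1}
  — P admits the full trace.
Executing a from Q (initial set {n0}):
  step 1 (a): no successor for Q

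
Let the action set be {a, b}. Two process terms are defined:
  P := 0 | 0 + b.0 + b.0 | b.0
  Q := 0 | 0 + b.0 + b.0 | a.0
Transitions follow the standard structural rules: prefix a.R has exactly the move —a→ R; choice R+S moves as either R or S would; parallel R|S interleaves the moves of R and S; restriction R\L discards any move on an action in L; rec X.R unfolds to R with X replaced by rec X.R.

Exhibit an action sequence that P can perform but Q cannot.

LTS(P): 5 reachable states
  p0 = 0 | 0 + b.0 + b.0 | b.0 :: -b-> p1, -b-> p2, -b-> p3
  p1 = 0 :: stopped
  p2 = 0 | b.0 :: -b-> p4
  p3 = b.0 | 0 :: -b-> p4
  p4 = 0 | 0 :: stopped
LTS(Q): 5 reachable states
  q0 = 0 | 0 + b.0 + b.0 | a.0 :: -a-> q1, -b-> q2, -b-> q3
  q1 = b.0 | 0 :: -b-> q4
  q2 = 0 :: stopped
  q3 = 0 | a.0 :: -a-> q4
  q4 = 0 | 0 :: stopped
Trace ⟨bb⟩ through P, begin at {p0}:
  after b @ step 1: {p1, p2, p3}
  after b @ step 2: {p4}
  ✓ P
Trace ⟨bb⟩ through Q, begin at {q0}:
  after b @ step 1: {q2, q3}
  after b @ step 2: no successor for Q

bb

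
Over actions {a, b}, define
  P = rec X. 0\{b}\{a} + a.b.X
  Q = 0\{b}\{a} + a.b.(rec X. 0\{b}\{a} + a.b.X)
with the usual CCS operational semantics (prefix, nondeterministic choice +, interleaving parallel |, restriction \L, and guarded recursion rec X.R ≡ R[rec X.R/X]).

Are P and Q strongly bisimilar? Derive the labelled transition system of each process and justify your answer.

P's transition system — 2 states:
  u0 = rec X. 0\{b}\{a} + a.b.X :: ··a··> u1
  u1 = b.(rec X. 0\{b}\{a} + a.b.X) :: ··b··> u0
Q's transition system — 3 states:
  v0 = 0\{b}\{a} + a.b.(rec X. 0\{b}\{a} + a.b.X) :: ··a··> v1
  v1 = b.(rec X. 0\{b}\{a} + a.b.X) :: ··b··> v2
  v2 = rec X. 0\{b}\{a} + a.b.X :: ··a··> v1
Bisimilarity quotient blocks:
  B0 = {u0, v0, v2}
  B1 = {u1, v1}
u0 ∈ B0, v0 ∈ B0 → same block

bisimilar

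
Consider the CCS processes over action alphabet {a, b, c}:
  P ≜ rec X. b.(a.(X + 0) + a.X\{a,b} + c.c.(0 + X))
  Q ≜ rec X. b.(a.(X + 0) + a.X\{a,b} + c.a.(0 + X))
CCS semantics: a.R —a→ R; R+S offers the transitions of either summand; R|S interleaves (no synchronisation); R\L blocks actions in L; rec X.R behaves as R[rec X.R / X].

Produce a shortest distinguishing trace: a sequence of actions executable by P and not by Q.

P's transition system — 6 states:
  m0 = rec X. b.(a.(X + 0) + a.X\{a,b} + c.c.(0 + X)) has moves -b-> m1
  m1 = a.((rec X. b.(a.(X + 0) + a.X\{a,b} + c.c.(0 + X))) + 0) + a.(rec X. b.(a.(X + 0) + a.X\{a,b} + c.c.(0 + X)))\{a,b} + c.c.(0 + (rec X. b.(a.(X + 0) + a.X\{a,b} + c.c.(0 + X)))) has moves -a-> m2, -a-> m3, -c-> m4
  m2 = (rec X. b.(a.(X + 0) + a.X\{a,b} + c.c.(0 + X))) + 0 has moves -b-> m1
  m3 = (rec X. b.(a.(X + 0) + a.X\{a,b} + c.c.(0 + X)))\{a,b} has moves deadlocked
  m4 = c.(0 + (rec X. b.(a.(X + 0) + a.X\{a,b} + c.c.(0 + X)))) has moves -c-> m5
  m5 = 0 + (rec X. b.(a.(X + 0) + a.X\{a,b} + c.c.(0 + X))) has moves -b-> m1
Q's transition system — 6 states:
  n0 = rec X. b.(a.(X + 0) + a.X\{a,b} + c.a.(0 + X)) has moves -b-> n1
  n1 = a.((rec X. b.(a.(X + 0) + a.X\{a,b} + c.a.(0 + X))) + 0) + a.(rec X. b.(a.(X + 0) + a.X\{a,b} + c.a.(0 + X)))\{a,b} + c.a.(0 + (rec X. b.(a.(X + 0) + a.X\{a,b} + c.a.(0 + X)))) has moves -a-> n2, -a-> n3, -c-> n4
  n2 = (rec X. b.(a.(X + 0) + a.X\{a,b} + c.a.(0 + X))) + 0 has moves -b-> n1
  n3 = (rec X. b.(a.(X + 0) + a.X\{a,b} + c.a.(0 + X)))\{a,b} has moves deadlocked
  n4 = a.(0 + (rec X. b.(a.(X + 0) + a.X\{a,b} + c.a.(0 + X)))) has moves -a-> n5
  n5 = 0 + (rec X. b.(a.(X + 0) + a.X\{a,b} + c.a.(0 + X))) has moves -b-> n1
Trace ⟨bcc⟩ through P, begin at {m0}:
  step 1 (b): {m1}
  step 2 (c): {m4}
  step 3 (c): {m5}
  P completes σ.
Trace ⟨bcc⟩ through Q, begin at {n0}:
  step 1 (b): {n1}
  step 2 (c): {n4}
  step 3 (c): ∅  — Q cannot continue

bcc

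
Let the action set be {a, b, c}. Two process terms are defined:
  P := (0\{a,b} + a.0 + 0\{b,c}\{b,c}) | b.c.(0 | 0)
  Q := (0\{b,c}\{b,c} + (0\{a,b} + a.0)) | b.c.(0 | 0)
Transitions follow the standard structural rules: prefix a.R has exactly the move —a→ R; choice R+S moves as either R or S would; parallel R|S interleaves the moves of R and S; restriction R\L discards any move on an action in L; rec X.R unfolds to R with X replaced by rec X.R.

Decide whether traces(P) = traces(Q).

Reachable graph of P (6 states):
  p0 = (0\{a,b} + a.0 + 0\{b,c}\{b,c}) | b.c.(0 | 0) ⊢ =a=> p1, =b=> p2
  p1 = 0 | b.c.(0 | 0) ⊢ =b=> p3
  p2 = (0\{a,b} + a.0 + 0\{b,c}\{b,c}) | c.(0 | 0) ⊢ =a=> p3, =c=> p4
  p3 = 0 | c.(0 | 0) ⊢ =c=> p5
  p4 = (0\{a,b} + a.0 + 0\{b,c}\{b,c}) | (0 | 0) ⊢ =a=> p5
  p5 = 0 | (0 | 0) ⊢ (no moves)
Reachable graph of Q (6 states):
  q0 = (0\{b,c}\{b,c} + (0\{a,b} + a.0)) | b.c.(0 | 0) ⊢ =a=> q1, =b=> q2
  q1 = 0 | b.c.(0 | 0) ⊢ =b=> q3
  q2 = (0\{b,c}\{b,c} + (0\{a,b} + a.0)) | c.(0 | 0) ⊢ =a=> q3, =c=> q4
  q3 = 0 | c.(0 | 0) ⊢ =c=> q5
  q4 = (0\{b,c}\{b,c} + (0\{a,b} + a.0)) | (0 | 0) ⊢ =a=> q5
  q5 = 0 | (0 | 0) ⊢ (no moves)
Partition-refinement fixed point:
  B0 = {p0, q0}
  B1 = {p1, q1}
  B2 = {p3, q3}
  B3 = {p5, q5}
  B4 = {p2, q2}
  B5 = {p4, q4}
p0 ∈ B0, q0 ∈ B0 → same block
Bisimilar ⇒ trace-equivalent.

traces(P) = traces(Q)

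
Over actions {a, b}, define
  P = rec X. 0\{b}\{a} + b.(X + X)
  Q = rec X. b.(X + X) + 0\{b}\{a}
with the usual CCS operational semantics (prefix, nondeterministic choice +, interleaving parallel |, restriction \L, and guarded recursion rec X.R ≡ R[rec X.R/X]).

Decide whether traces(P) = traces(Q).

P's transition system — 2 states:
  m0 = rec X. 0\{b}\{a} + b.(X + X) :: =b=> m1
  m1 = (rec X. 0\{b}\{a} + b.(X + X)) + (rec X. 0\{b}\{a} + b.(X + X)) :: =b=> m1
Q's transition system — 2 states:
  n0 = rec X. b.(X + X) + 0\{b}\{a} :: =b=> n1
  n1 = (rec X. b.(X + X) + 0\{b}\{a}) + (rec X. b.(X + X) + 0\{b}\{a}) :: =b=> n1
Bisimilarity quotient blocks:
  B0 = {m0, m1, n0, n1}
m0 ∈ B0, n0 ∈ B0 → same block
Bisimilar ⇒ trace-equivalent.

trace-equivalent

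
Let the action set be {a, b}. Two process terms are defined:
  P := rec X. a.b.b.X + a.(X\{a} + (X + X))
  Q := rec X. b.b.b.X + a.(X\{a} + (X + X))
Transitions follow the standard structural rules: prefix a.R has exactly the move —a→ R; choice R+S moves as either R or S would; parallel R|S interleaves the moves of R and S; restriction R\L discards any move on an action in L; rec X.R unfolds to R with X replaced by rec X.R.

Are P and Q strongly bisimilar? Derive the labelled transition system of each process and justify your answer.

not bisimilar

Reachable graph of P (4 states):
  m0 = rec X. a.b.b.X + a.(X\{a} + (X + X)) :: =a=> m1, =a=> m2
  m1 = (rec X. a.b.b.X + a.(X\{a} + (X + X)))\{a} + ((rec X. a.b.b.X + a.(X\{a} + (X + X))) + (rec X. a.b.b.X + a.(X\{a} + (X + X)))) :: =a=> m1, =a=> m2
  m2 = b.b.(rec X. a.b.b.X + a.(X\{a} + (X + X))) :: =b=> m3
  m3 = b.(rec X. a.b.b.X + a.(X\{a} + (X + X))) :: =b=> m0
Reachable graph of Q (7 states):
  n0 = rec X. b.b.b.X + a.(X\{a} + (X + X)) :: =a=> n1, =b=> n2
  n1 = (rec X. b.b.b.X + a.(X\{a} + (X + X)))\{a} + ((rec X. b.b.b.X + a.(X\{a} + (X + X))) + (rec X. b.b.b.X + a.(X\{a} + (X + X)))) :: =a=> n1, =b=> n2, =b=> n3
  n2 = b.b.(rec X. b.b.b.X + a.(X\{a} + (X + X))) :: =b=> n4
  n3 = (b.b.(rec X. b.b.b.X + a.(X\{a} + (X + X))))\{a} :: =b=> n5
  n4 = b.(rec X. b.b.b.X + a.(X\{a} + (X + X))) :: =b=> n0
  n5 = (b.(rec X. b.b.b.X + a.(X\{a} + (X + X))))\{a} :: =b=> n6
  n6 = (rec X. b.b.b.X + a.(X\{a} + (X + X)))\{a} :: =b=> n3
Partition-refinement fixed point:
  B0 = {m0, m1}
  B1 = {m2}
  B2 = {m3}
  B3 = {n0}
  B4 = {n2}
  B5 = {n4}
  B6 = {n1}
  B7 = {n3, n5, n6}
m0 ∈ B0, n0 ∈ B3 → different blocks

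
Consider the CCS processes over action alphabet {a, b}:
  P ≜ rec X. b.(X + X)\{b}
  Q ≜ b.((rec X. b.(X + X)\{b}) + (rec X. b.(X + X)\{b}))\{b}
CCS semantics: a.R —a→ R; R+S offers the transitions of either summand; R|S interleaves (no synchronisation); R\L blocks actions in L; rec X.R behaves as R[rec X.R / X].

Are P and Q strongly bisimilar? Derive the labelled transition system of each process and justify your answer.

bisimilar

LTS(P): 2 reachable states
  m0 = rec X. b.(X + X)\{b} :: ··b··> m1
  m1 = ((rec X. b.(X + X)\{b}) + (rec X. b.(X + X)\{b}))\{b} :: ·
LTS(Q): 2 reachable states
  n0 = b.((rec X. b.(X + X)\{b}) + (rec X. b.(X + X)\{b}))\{b} :: ··b··> n1
  n1 = ((rec X. b.(X + X)\{b}) + (rec X. b.(X + X)\{b}))\{b} :: ·
Partition-refinement fixed point:
  B0 = {m0, n0}
  B1 = {m1, n1}
m0 ∈ B0, n0 ∈ B0 → same block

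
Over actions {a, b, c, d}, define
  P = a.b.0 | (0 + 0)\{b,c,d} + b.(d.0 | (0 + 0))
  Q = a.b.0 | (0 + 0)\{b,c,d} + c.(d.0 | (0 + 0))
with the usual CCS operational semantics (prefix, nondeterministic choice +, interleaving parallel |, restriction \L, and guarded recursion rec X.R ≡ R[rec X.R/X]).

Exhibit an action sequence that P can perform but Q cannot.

b

P's transition system — 5 states:
  m0 = a.b.0 | (0 + 0)\{b,c,d} + b.(d.0 | (0 + 0)) has moves —a→ m1, —b→ m2
  m1 = b.0 | (0 + 0)\{b,c,d} has moves —b→ m3
  m2 = d.0 | (0 + 0) has moves —d→ m4
  m3 = 0 | (0 + 0)\{b,c,d} has moves ∅
  m4 = 0 | (0 + 0) has moves ∅
Q's transition system — 5 states:
  n0 = a.b.0 | (0 + 0)\{b,c,d} + c.(d.0 | (0 + 0)) has moves —a→ n1, —c→ n2
  n1 = b.0 | (0 + 0)\{b,c,d} has moves —b→ n3
  n2 = d.0 | (0 + 0) has moves —d→ n4
  n3 = 0 | (0 + 0)\{b,c,d} has moves ∅
  n4 = 0 | (0 + 0) has moves ∅
Trace ⟨b⟩ through P, begin at {m0}:
  step 1 (b): {m2}
  — P admits the full trace.
Trace ⟨b⟩ through Q, begin at {n0}:
  step 1 (b): no successor for Q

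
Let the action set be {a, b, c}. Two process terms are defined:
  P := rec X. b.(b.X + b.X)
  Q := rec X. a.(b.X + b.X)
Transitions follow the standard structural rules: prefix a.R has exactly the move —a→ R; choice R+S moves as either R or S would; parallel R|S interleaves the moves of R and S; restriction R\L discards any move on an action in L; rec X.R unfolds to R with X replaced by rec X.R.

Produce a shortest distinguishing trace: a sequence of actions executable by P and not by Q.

b

Reachable graph of P (2 states):
  m0 = rec X. b.(b.X + b.X) | —b→ m1
  m1 = b.(rec X. b.(b.X + b.X)) + b.(rec X. b.(b.X + b.X)) | —b→ m0
Reachable graph of Q (2 states):
  n0 = rec X. a.(b.X + b.X) | —a→ n1
  n1 = b.(rec X. a.(b.X + b.X)) + b.(rec X. a.(b.X + b.X)) | —b→ n0
Run σ = ⟨b⟩ on P: start {m0}
  step 1 (b): {m1}
  ✓ P
Run σ = ⟨b⟩ on Q: start {n0}
  step 1 (b): ∅ (Q stuck)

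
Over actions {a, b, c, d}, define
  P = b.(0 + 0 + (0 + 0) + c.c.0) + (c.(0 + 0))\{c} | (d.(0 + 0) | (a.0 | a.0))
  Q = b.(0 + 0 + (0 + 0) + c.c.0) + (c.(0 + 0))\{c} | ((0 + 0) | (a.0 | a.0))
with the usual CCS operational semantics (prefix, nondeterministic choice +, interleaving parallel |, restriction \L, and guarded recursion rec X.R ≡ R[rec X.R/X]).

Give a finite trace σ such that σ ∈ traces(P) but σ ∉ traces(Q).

Reachable graph of P (11 states):
  s0 = b.(0 + 0 + (0 + 0) + c.c.0) + (c.(0 + 0))\{c} | (d.(0 + 0) | (a.0 | a.0)) | -a-> s1, -a-> s2, -b-> s3, -d-> s4
  s1 = (c.(0 + 0))\{c} | (d.(0 + 0) | (0 | a.0)) | -a-> s5, -d-> s6
  s2 = (c.(0 + 0))\{c} | (d.(0 + 0) | (a.0 | 0)) | -a-> s5, -d-> s7
  s3 = 0 + 0 + (0 + 0) + c.c.0 | -c-> s8
  s4 = (c.(0 + 0))\{c} | ((0 + 0) | (a.0 | a.0)) | -a-> s6, -a-> s7
  s5 = (c.(0 + 0))\{c} | (d.(0 + 0) | (0 | 0)) | -d-> s9
  s6 = (c.(0 + 0))\{c} | ((0 + 0) | (0 | a.0)) | -a-> s9
  s7 = (c.(0 + 0))\{c} | ((0 + 0) | (a.0 | 0)) | -a-> s9
  s8 = c.0 | -c-> s10
  s9 = (c.(0 + 0))\{c} | ((0 + 0) | (0 | 0)) | ∅
  s10 = 0 | ∅
Reachable graph of Q (7 states):
  t0 = b.(0 + 0 + (0 + 0) + c.c.0) + (c.(0 + 0))\{c} | ((0 + 0) | (a.0 | a.0)) | -a-> t1, -a-> t2, -b-> t3
  t1 = (c.(0 + 0))\{c} | ((0 + 0) | (0 | a.0)) | -a-> t4
  t2 = (c.(0 + 0))\{c} | ((0 + 0) | (a.0 | 0)) | -a-> t4
  t3 = 0 + 0 + (0 + 0) + c.c.0 | -c-> t5
  t4 = (c.(0 + 0))\{c} | ((0 + 0) | (0 | 0)) | ∅
  t5 = c.0 | -c-> t6
  t6 = 0 | ∅
Executing d from P (initial set {s0}):
  step 1 (d): {s4}
  — P admits the full trace.
Executing d from Q (initial set {t0}):
  step 1 (d): ∅ (Q stuck)

d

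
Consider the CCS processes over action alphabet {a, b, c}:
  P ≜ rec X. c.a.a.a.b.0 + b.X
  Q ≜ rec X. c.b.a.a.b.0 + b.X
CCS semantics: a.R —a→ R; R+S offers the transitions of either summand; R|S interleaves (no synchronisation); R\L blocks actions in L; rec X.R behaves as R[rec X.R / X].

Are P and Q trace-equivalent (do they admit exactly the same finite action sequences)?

traces(P) ≠ traces(Q) — witness ⟨ca⟩

LTS(P): 6 reachable states
  u0 = rec X. c.a.a.a.b.0 + b.X :: -b-> u0, -c-> u1
  u1 = a.a.a.b.0 :: -a-> u2
  u2 = a.a.b.0 :: -a-> u3
  u3 = a.b.0 :: -a-> u4
  u4 = b.0 :: -b-> u5
  u5 = 0 :: stopped
LTS(Q): 6 reachable states
  v0 = rec X. c.b.a.a.b.0 + b.X :: -b-> v0, -c-> v1
  v1 = b.a.a.b.0 :: -b-> v2
  v2 = a.a.b.0 :: -a-> v3
  v3 = a.b.0 :: -a-> v4
  v4 = b.0 :: -b-> v5
  v5 = 0 :: stopped
Run σ = ⟨ca⟩ on P: start {u0}
  step 1 (c): {u1}
  step 2 (a): {u2}
  P completes σ.
Run σ = ⟨ca⟩ on Q: start {v0}
  step 1 (c): {v1}
  step 2 (a): ∅ (Q stuck)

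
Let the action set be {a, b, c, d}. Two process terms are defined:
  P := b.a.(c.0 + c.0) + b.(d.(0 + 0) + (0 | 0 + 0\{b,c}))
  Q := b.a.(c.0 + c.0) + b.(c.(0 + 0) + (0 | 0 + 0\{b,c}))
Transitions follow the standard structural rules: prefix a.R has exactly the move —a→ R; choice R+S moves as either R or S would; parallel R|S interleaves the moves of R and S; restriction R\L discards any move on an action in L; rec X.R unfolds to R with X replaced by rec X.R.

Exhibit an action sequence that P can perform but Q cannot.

bd

P's transition system — 6 states:
  u0 = b.a.(c.0 + c.0) + b.(d.(0 + 0) + (0 | 0 + 0\{b,c})) has moves --b--▸ u1, --b--▸ u2
  u1 = a.(c.0 + c.0) has moves --a--▸ u3
  u2 = d.(0 + 0) + (0 | 0 + 0\{b,c}) has moves --d--▸ u4
  u3 = c.0 + c.0 has moves --c--▸ u5
  u4 = 0 + 0 has moves deadlocked
  u5 = 0 has moves deadlocked
Q's transition system — 6 states:
  v0 = b.a.(c.0 + c.0) + b.(c.(0 + 0) + (0 | 0 + 0\{b,c})) has moves --b--▸ v1, --b--▸ v2
  v1 = a.(c.0 + c.0) has moves --a--▸ v3
  v2 = c.(0 + 0) + (0 | 0 + 0\{b,c}) has moves --c--▸ v4
  v3 = c.0 + c.0 has moves --c--▸ v5
  v4 = 0 + 0 has moves deadlocked
  v5 = 0 has moves deadlocked
Trace ⟨bd⟩ through P, begin at {u0}:
  [1] b ⇒ {u1, u2}
  [2] d ⇒ {u4}
  — P admits the full trace.
Trace ⟨bd⟩ through Q, begin at {v0}:
  [1] b ⇒ {v1, v2}
  [2] d ⇒ ∅  — Q cannot continue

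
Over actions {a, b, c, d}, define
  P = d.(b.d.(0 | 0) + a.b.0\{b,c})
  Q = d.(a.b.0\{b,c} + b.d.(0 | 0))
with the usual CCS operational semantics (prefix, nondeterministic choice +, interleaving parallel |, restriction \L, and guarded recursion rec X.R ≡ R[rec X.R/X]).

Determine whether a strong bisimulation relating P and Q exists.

LTS(P): 6 reachable states
  p0 = d.(b.d.(0 | 0) + a.b.0\{b,c}) :: —d→ p1
  p1 = b.d.(0 | 0) + a.b.0\{b,c} :: —a→ p2, —b→ p3
  p2 = b.0\{b,c} :: —b→ p4
  p3 = d.(0 | 0) :: —d→ p5
  p4 = 0\{b,c} :: ∅
  p5 = 0 | 0 :: ∅
LTS(Q): 6 reachable states
  q0 = d.(a.b.0\{b,c} + b.d.(0 | 0)) :: —d→ q1
  q1 = a.b.0\{b,c} + b.d.(0 | 0) :: —a→ q2, —b→ q3
  q2 = b.0\{b,c} :: —b→ q4
  q3 = d.(0 | 0) :: —d→ q5
  q4 = 0\{b,c} :: ∅
  q5 = 0 | 0 :: ∅
Bisimilarity quotient blocks:
  B0 = {p0, q0}
  B1 = {p1, q1}
  B2 = {p2, q2}
  B3 = {p4, p5, q4, q5}
  B4 = {p3, q3}
p0 ∈ B0, q0 ∈ B0 → same block

YES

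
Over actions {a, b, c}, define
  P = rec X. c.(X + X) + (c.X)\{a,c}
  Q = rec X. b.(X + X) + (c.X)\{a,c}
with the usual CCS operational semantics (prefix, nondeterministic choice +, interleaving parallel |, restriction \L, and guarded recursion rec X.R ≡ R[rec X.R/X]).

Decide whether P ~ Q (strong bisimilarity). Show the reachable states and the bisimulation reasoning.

not bisimilar

LTS(P): 2 reachable states
  s0 = rec X. c.(X + X) + (c.X)\{a,c} | --c--▸ s1
  s1 = (rec X. c.(X + X) + (c.X)\{a,c}) + (rec X. c.(X + X) + (c.X)\{a,c}) | --c--▸ s1
LTS(Q): 2 reachable states
  t0 = rec X. b.(X + X) + (c.X)\{a,c} | --b--▸ t1
  t1 = (rec X. b.(X + X) + (c.X)\{a,c}) + (rec X. b.(X + X) + (c.X)\{a,c}) | --b--▸ t1
Partition-refinement fixed point:
  B0 = {s0, s1}
  B1 = {t0, t1}
s0 ∈ B0, t0 ∈ B1 → different blocks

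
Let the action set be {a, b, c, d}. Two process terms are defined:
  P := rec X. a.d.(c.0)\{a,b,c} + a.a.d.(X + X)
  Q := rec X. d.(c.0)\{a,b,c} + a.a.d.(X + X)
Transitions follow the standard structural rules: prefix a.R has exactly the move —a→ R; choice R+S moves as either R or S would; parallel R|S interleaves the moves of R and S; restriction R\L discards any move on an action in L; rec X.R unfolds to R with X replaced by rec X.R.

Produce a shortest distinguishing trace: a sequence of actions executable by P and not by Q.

P's transition system — 6 states:
  m0 = rec X. a.d.(c.0)\{a,b,c} + a.a.d.(X + X) | ··a··> m1, ··a··> m2
  m1 = a.d.((rec X. a.d.(c.0)\{a,b,c} + a.a.d.(X + X)) + (rec X. a.d.(c.0)\{a,b,c} + a.a.d.(X + X))) | ··a··> m3
  m2 = d.(c.0)\{a,b,c} | ··d··> m4
  m3 = d.((rec X. a.d.(c.0)\{a,b,c} + a.a.d.(X + X)) + (rec X. a.d.(c.0)\{a,b,c} + a.a.d.(X + X))) | ··d··> m5
  m4 = (c.0)\{a,b,c} | stopped
  m5 = (rec X. a.d.(c.0)\{a,b,c} + a.a.d.(X + X)) + (rec X. a.d.(c.0)\{a,b,c} + a.a.d.(X + X)) | ··a··> m1, ··a··> m2
Q's transition system — 5 states:
  n0 = rec X. d.(c.0)\{a,b,c} + a.a.d.(X + X) | ··a··> n1, ··d··> n2
  n1 = a.d.((rec X. d.(c.0)\{a,b,c} + a.a.d.(X + X)) + (rec X. d.(c.0)\{a,b,c} + a.a.d.(X + X))) | ··a··> n3
  n2 = (c.0)\{a,b,c} | stopped
  n3 = d.((rec X. d.(c.0)\{a,b,c} + a.a.d.(X + X)) + (rec X. d.(c.0)\{a,b,c} + a.a.d.(X + X))) | ··d··> n4
  n4 = (rec X. d.(c.0)\{a,b,c} + a.a.d.(X + X)) + (rec X. d.(c.0)\{a,b,c} + a.a.d.(X + X)) | ··a··> n1, ··d··> n2
Trace ⟨ad⟩ through P, begin at {m0}:
  [1] a ⇒ {m1, m2}
  [2] d ⇒ {m4}
  — P admits the full trace.
Trace ⟨ad⟩ through Q, begin at {n0}:
  [1] a ⇒ {n1}
  [2] d ⇒ ∅  — Q cannot continue

ad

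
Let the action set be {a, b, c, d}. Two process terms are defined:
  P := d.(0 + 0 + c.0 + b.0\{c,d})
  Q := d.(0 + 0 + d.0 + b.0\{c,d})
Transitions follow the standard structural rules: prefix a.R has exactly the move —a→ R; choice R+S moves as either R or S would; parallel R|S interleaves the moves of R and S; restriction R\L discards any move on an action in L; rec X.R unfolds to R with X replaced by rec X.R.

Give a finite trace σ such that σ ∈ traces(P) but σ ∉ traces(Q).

dc

P's transition system — 4 states:
  u0 = d.(0 + 0 + c.0 + b.0\{c,d}) ⊢ --d--▸ u1
  u1 = 0 + 0 + c.0 + b.0\{c,d} ⊢ --b--▸ u2, --c--▸ u3
  u2 = 0\{c,d} ⊢ ·
  u3 = 0 ⊢ ·
Q's transition system — 4 states:
  v0 = d.(0 + 0 + d.0 + b.0\{c,d}) ⊢ --d--▸ v1
  v1 = 0 + 0 + d.0 + b.0\{c,d} ⊢ --b--▸ v2, --d--▸ v3
  v2 = 0\{c,d} ⊢ ·
  v3 = 0 ⊢ ·
Trace ⟨dc⟩ through P, begin at {u0}:
  step 1 (d): {u1}
  step 2 (c): {u3}
  P completes σ.
Trace ⟨dc⟩ through Q, begin at {v0}:
  step 1 (d): {v1}
  step 2 (c): ∅  — Q cannot continue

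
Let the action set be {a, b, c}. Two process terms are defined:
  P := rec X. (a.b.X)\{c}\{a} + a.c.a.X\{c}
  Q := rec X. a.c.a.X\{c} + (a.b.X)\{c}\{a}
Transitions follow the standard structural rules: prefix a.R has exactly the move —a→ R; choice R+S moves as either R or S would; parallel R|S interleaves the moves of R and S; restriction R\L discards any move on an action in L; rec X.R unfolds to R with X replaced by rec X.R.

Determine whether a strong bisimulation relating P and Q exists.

bisimilar

Reachable graph of P (5 states):
  u0 = rec X. (a.b.X)\{c}\{a} + a.c.a.X\{c} :: --a--▸ u1
  u1 = c.a.(rec X. (a.b.X)\{c}\{a} + a.c.a.X\{c})\{c} :: --c--▸ u2
  u2 = a.(rec X. (a.b.X)\{c}\{a} + a.c.a.X\{c})\{c} :: --a--▸ u3
  u3 = (rec X. (a.b.X)\{c}\{a} + a.c.a.X\{c})\{c} :: --a--▸ u4
  u4 = (c.a.(rec X. (a.b.X)\{c}\{a} + a.c.a.X\{c})\{c})\{c} :: deadlocked
Reachable graph of Q (5 states):
  v0 = rec X. a.c.a.X\{c} + (a.b.X)\{c}\{a} :: --a--▸ v1
  v1 = c.a.(rec X. a.c.a.X\{c} + (a.b.X)\{c}\{a})\{c} :: --c--▸ v2
  v2 = a.(rec X. a.c.a.X\{c} + (a.b.X)\{c}\{a})\{c} :: --a--▸ v3
  v3 = (rec X. a.c.a.X\{c} + (a.b.X)\{c}\{a})\{c} :: --a--▸ v4
  v4 = (c.a.(rec X. a.c.a.X\{c} + (a.b.X)\{c}\{a})\{c})\{c} :: deadlocked
Partition-refinement fixed point:
  B0 = {u0, v0}
  B1 = {u1, v1}
  B2 = {u2, v2}
  B3 = {u3, v3}
  B4 = {u4, v4}
u0 ∈ B0, v0 ∈ B0 → same block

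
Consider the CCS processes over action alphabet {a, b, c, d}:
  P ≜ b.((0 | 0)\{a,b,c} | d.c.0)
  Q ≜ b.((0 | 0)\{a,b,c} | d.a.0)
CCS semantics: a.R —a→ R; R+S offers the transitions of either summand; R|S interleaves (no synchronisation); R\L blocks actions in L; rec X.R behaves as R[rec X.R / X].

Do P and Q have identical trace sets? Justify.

trace-distinct — witness ⟨bdc⟩

P's transition system — 4 states:
  u0 = b.((0 | 0)\{a,b,c} | d.c.0) → —b→ u1
  u1 = (0 | 0)\{a,b,c} | d.c.0 → —d→ u2
  u2 = (0 | 0)\{a,b,c} | c.0 → —c→ u3
  u3 = (0 | 0)\{a,b,c} | 0 → stopped
Q's transition system — 4 states:
  v0 = b.((0 | 0)\{a,b,c} | d.a.0) → —b→ v1
  v1 = (0 | 0)\{a,b,c} | d.a.0 → —d→ v2
  v2 = (0 | 0)\{a,b,c} | a.0 → —a→ v3
  v3 = (0 | 0)\{a,b,c} | 0 → stopped
Trace ⟨bdc⟩ through P, begin at {u0}:
  after b @ step 1: {u1}
  after d @ step 2: {u2}
  after c @ step 3: {u3}
  ✓ P
Trace ⟨bdc⟩ through Q, begin at {v0}:
  after b @ step 1: {v1}
  after d @ step 2: {v2}
  after c @ step 3: ∅  — Q cannot continue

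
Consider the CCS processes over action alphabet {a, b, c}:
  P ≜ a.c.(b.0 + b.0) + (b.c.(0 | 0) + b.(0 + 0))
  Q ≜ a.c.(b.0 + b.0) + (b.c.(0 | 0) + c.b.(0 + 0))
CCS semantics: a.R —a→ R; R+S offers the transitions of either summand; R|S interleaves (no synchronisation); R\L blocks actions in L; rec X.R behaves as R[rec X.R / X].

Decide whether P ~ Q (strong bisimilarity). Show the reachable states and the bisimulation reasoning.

LTS(P): 7 reachable states
  p0 = a.c.(b.0 + b.0) + (b.c.(0 | 0) + b.(0 + 0)) ⊢ --a--▸ p1, --b--▸ p2, --b--▸ p3
  p1 = c.(b.0 + b.0) ⊢ --c--▸ p4
  p2 = 0 + 0 ⊢ (no moves)
  p3 = c.(0 | 0) ⊢ --c--▸ p5
  p4 = b.0 + b.0 ⊢ --b--▸ p6
  p5 = 0 | 0 ⊢ (no moves)
  p6 = 0 ⊢ (no moves)
LTS(Q): 8 reachable states
  q0 = a.c.(b.0 + b.0) + (b.c.(0 | 0) + c.b.(0 + 0)) ⊢ --a--▸ q1, --b--▸ q2, --c--▸ q3
  q1 = c.(b.0 + b.0) ⊢ --c--▸ q4
  q2 = c.(0 | 0) ⊢ --c--▸ q5
  q3 = b.(0 + 0) ⊢ --b--▸ q6
  q4 = b.0 + b.0 ⊢ --b--▸ q7
  q5 = 0 | 0 ⊢ (no moves)
  q6 = 0 + 0 ⊢ (no moves)
  q7 = 0 ⊢ (no moves)
Bisimilarity quotient blocks:
  B0 = {p0}
  B1 = {p1, q1}
  B2 = {p4, q3, q4}
  B3 = {p2, p5, p6, q5, q6, q7}
  B4 = {p3, q2}
  B5 = {q0}
p0 ∈ B0, q0 ∈ B5 → different blocks

not bisimilar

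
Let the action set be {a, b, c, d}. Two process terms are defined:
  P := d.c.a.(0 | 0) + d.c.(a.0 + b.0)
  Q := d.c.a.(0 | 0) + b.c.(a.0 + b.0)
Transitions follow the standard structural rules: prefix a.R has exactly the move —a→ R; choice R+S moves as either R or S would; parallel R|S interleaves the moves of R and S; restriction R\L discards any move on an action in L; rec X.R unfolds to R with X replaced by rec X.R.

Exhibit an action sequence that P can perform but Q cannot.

P's transition system — 7 states:
  s0 = d.c.a.(0 | 0) + d.c.(a.0 + b.0) ⊢ ··d··> s1, ··d··> s2
  s1 = c.(a.0 + b.0) ⊢ ··c··> s3
  s2 = c.a.(0 | 0) ⊢ ··c··> s4
  s3 = a.0 + b.0 ⊢ ··a··> s5, ··b··> s5
  s4 = a.(0 | 0) ⊢ ··a··> s6
  s5 = 0 ⊢ deadlocked
  s6 = 0 | 0 ⊢ deadlocked
Q's transition system — 7 states:
  t0 = d.c.a.(0 | 0) + b.c.(a.0 + b.0) ⊢ ··b··> t1, ··d··> t2
  t1 = c.(a.0 + b.0) ⊢ ··c··> t3
  t2 = c.a.(0 | 0) ⊢ ··c··> t4
  t3 = a.0 + b.0 ⊢ ··a··> t5, ··b··> t5
  t4 = a.(0 | 0) ⊢ ··a··> t6
  t5 = 0 ⊢ deadlocked
  t6 = 0 | 0 ⊢ deadlocked
Run σ = ⟨dcb⟩ on P: start {s0}
  [1] d ⇒ {s1, s2}
  [2] c ⇒ {s3, s4}
  [3] b ⇒ {s5}
  P completes σ.
Run σ = ⟨dcb⟩ on Q: start {t0}
  [1] d ⇒ {t2}
  [2] c ⇒ {t4}
  [3] b ⇒ no successor for Q

dcb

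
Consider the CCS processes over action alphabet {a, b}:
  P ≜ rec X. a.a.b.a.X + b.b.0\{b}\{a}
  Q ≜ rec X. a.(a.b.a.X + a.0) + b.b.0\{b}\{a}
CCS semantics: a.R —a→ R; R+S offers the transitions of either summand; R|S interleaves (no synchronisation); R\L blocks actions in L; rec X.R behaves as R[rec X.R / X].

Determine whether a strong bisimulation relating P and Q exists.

P's transition system — 6 states:
  u0 = rec X. a.a.b.a.X + b.b.0\{b}\{a} :: -a-> u1, -b-> u2
  u1 = a.b.a.(rec X. a.a.b.a.X + b.b.0\{b}\{a}) :: -a-> u3
  u2 = b.0\{b}\{a} :: -b-> u4
  u3 = b.a.(rec X. a.a.b.a.X + b.b.0\{b}\{a}) :: -b-> u5
  u4 = 0\{b}\{a} :: ∅
  u5 = a.(rec X. a.a.b.a.X + b.b.0\{b}\{a}) :: -a-> u0
Q's transition system — 7 states:
  v0 = rec X. a.(a.b.a.X + a.0) + b.b.0\{b}\{a} :: -a-> v1, -b-> v2
  v1 = a.b.a.(rec X. a.(a.b.a.X + a.0) + b.b.0\{b}\{a}) + a.0 :: -a-> v3, -a-> v4
  v2 = b.0\{b}\{a} :: -b-> v5
  v3 = 0 :: ∅
  v4 = b.a.(rec X. a.(a.b.a.X + a.0) + b.b.0\{b}\{a}) :: -b-> v6
  v5 = 0\{b}\{a} :: ∅
  v6 = a.(rec X. a.(a.b.a.X + a.0) + b.b.0\{b}\{a}) :: -a-> v0
Bisimilarity quotient blocks:
  B0 = {u0}
  B1 = {u1}
  B2 = {u3}
  B3 = {u5}
  B4 = {u2, v2}
  B5 = {u4, v3, v5}
  B6 = {v0}
  B7 = {v1}
  B8 = {v4}
  B9 = {v6}
u0 ∈ B0, v0 ∈ B6 → different blocks

not bisimilar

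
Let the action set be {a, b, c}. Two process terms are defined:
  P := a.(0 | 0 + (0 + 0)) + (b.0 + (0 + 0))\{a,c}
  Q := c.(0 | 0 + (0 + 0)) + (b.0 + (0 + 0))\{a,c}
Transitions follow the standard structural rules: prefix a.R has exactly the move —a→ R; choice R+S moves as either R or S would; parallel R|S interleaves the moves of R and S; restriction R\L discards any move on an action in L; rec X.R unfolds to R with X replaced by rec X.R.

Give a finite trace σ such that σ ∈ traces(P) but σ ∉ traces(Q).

LTS(P): 3 reachable states
  s0 = a.(0 | 0 + (0 + 0)) + (b.0 + (0 + 0))\{a,c} has moves --a--▸ s1, --b--▸ s2
  s1 = 0 | 0 + (0 + 0) has moves stopped
  s2 = 0\{a,c} has moves stopped
LTS(Q): 3 reachable states
  t0 = c.(0 | 0 + (0 + 0)) + (b.0 + (0 + 0))\{a,c} has moves --b--▸ t1, --c--▸ t2
  t1 = 0\{a,c} has moves stopped
  t2 = 0 | 0 + (0 + 0) has moves stopped
Run σ = ⟨a⟩ on P: start {s0}
  after a @ step 1: {s1}
  P completes σ.
Run σ = ⟨a⟩ on Q: start {t0}
  after a @ step 1: ∅ (Q stuck)

a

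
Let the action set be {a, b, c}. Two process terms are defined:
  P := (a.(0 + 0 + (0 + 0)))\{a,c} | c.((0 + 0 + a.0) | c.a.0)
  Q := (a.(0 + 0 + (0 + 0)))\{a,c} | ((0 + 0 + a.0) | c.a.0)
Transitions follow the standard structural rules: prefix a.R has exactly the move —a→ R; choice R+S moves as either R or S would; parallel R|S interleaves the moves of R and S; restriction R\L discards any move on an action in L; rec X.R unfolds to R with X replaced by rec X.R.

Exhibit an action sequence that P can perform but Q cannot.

cc

LTS(P): 7 reachable states
  m0 = (a.(0 + 0 + (0 + 0)))\{a,c} | c.((0 + 0 + a.0) | c.a.0) | =c=> m1
  m1 = (a.(0 + 0 + (0 + 0)))\{a,c} | ((0 + 0 + a.0) | c.a.0) | =a=> m2, =c=> m3
  m2 = (a.(0 + 0 + (0 + 0)))\{a,c} | (0 | c.a.0) | =c=> m4
  m3 = (a.(0 + 0 + (0 + 0)))\{a,c} | ((0 + 0 + a.0) | a.0) | =a=> m4, =a=> m5
  m4 = (a.(0 + 0 + (0 + 0)))\{a,c} | (0 | a.0) | =a=> m6
  m5 = (a.(0 + 0 + (0 + 0)))\{a,c} | ((0 + 0 + a.0) | 0) | =a=> m6
  m6 = (a.(0 + 0 + (0 + 0)))\{a,c} | (0 | 0) | deadlocked
LTS(Q): 6 reachable states
  n0 = (a.(0 + 0 + (0 + 0)))\{a,c} | ((0 + 0 + a.0) | c.a.0) | =a=> n1, =c=> n2
  n1 = (a.(0 + 0 + (0 + 0)))\{a,c} | (0 | c.a.0) | =c=> n3
  n2 = (a.(0 + 0 + (0 + 0)))\{a,c} | ((0 + 0 + a.0) | a.0) | =a=> n3, =a=> n4
  n3 = (a.(0 + 0 + (0 + 0)))\{a,c} | (0 | a.0) | =a=> n5
  n4 = (a.(0 + 0 + (0 + 0)))\{a,c} | ((0 + 0 + a.0) | 0) | =a=> n5
  n5 = (a.(0 + 0 + (0 + 0)))\{a,c} | (0 | 0) | deadlocked
Run σ = ⟨cc⟩ on P: start {m0}
  [1] c ⇒ {m1}
  [2] c ⇒ {m3}
  P completes σ.
Run σ = ⟨cc⟩ on Q: start {n0}
  [1] c ⇒ {n2}
  [2] c ⇒ ∅ (Q stuck)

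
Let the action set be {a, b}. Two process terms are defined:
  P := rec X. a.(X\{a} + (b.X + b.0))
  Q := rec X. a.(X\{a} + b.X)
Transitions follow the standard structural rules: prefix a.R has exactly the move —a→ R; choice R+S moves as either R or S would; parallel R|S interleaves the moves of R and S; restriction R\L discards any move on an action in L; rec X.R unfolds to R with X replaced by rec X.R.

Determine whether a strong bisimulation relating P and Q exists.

Reachable graph of P (3 states):
  m0 = rec X. a.(X\{a} + (b.X + b.0)) has moves ··a··> m1
  m1 = (rec X. a.(X\{a} + (b.X + b.0)))\{a} + (b.(rec X. a.(X\{a} + (b.X + b.0))) + b.0) has moves ··b··> m0, ··b··> m2
  m2 = 0 has moves (no moves)
Reachable graph of Q (2 states):
  n0 = rec X. a.(X\{a} + b.X) has moves ··a··> n1
  n1 = (rec X. a.(X\{a} + b.X))\{a} + b.(rec X. a.(X\{a} + b.X)) has moves ··b··> n0
Coarsest stable partition (strong bisimilarity classes):
  B0 = {m0}
  B1 = {m1}
  B2 = {m2}
  B3 = {n0}
  B4 = {n1}
m0 ∈ B0, n0 ∈ B3 → different blocks

not bisimilar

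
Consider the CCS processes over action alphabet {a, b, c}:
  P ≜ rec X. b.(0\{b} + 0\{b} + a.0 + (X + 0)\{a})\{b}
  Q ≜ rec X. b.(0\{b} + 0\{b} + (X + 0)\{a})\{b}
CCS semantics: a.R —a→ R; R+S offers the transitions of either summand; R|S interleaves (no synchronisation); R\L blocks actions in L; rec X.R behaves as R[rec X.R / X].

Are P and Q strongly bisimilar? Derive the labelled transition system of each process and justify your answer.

P's transition system — 3 states:
  u0 = rec X. b.(0\{b} + 0\{b} + a.0 + (X + 0)\{a})\{b} | =b=> u1
  u1 = (0\{b} + 0\{b} + a.0 + ((rec X. b.(0\{b} + 0\{b} + a.0 + (X + 0)\{a})\{b}) + 0)\{a})\{b} | =a=> u2
  u2 = 0\{b} | ∅
Q's transition system — 2 states:
  v0 = rec X. b.(0\{b} + 0\{b} + (X + 0)\{a})\{b} | =b=> v1
  v1 = (0\{b} + 0\{b} + ((rec X. b.(0\{b} + 0\{b} + (X + 0)\{a})\{b}) + 0)\{a})\{b} | ∅
Coarsest stable partition (strong bisimilarity classes):
  B0 = {u0}
  B1 = {u1}
  B2 = {u2, v1}
  B3 = {v0}
u0 ∈ B0, v0 ∈ B3 → different blocks

not bisimilar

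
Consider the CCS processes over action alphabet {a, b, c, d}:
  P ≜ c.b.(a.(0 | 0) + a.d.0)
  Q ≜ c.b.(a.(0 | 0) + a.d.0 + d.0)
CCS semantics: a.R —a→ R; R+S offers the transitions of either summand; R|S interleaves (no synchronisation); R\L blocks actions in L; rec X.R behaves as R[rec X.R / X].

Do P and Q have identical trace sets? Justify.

Reachable graph of P (6 states):
  m0 = c.b.(a.(0 | 0) + a.d.0) → ··c··> m1
  m1 = b.(a.(0 | 0) + a.d.0) → ··b··> m2
  m2 = a.(0 | 0) + a.d.0 → ··a··> m3, ··a··> m4
  m3 = 0 | 0 → stopped
  m4 = d.0 → ··d··> m5
  m5 = 0 → stopped
Reachable graph of Q (6 states):
  n0 = c.b.(a.(0 | 0) + a.d.0 + d.0) → ··c··> n1
  n1 = b.(a.(0 | 0) + a.d.0 + d.0) → ··b··> n2
  n2 = a.(0 | 0) + a.d.0 + d.0 → ··a··> n3, ··a··> n4, ··d··> n5
  n3 = 0 | 0 → stopped
  n4 = d.0 → ··d··> n5
  n5 = 0 → stopped
Run σ = ⟨cbd⟩ on Q: start {n0}
  after c @ step 1: {n1}
  after b @ step 2: {n2}
  after d @ step 3: {n5}
  — Q admits the full trace.
Run σ = ⟨cbd⟩ on P: start {m0}
  after c @ step 1: {m1}
  after b @ step 2: {m2}
  after d @ step 3: ∅  — P cannot continue

trace-distinct — witness ⟨cbd⟩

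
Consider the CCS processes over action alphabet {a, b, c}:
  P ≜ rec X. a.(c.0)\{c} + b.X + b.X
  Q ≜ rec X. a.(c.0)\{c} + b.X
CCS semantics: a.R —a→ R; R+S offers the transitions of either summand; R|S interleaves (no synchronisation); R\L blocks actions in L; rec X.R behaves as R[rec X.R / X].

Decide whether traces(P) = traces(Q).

YES

Reachable graph of P (2 states):
  p0 = rec X. a.(c.0)\{c} + b.X + b.X | -a-> p1, -b-> p0
  p1 = (c.0)\{c} | stopped
Reachable graph of Q (2 states):
  q0 = rec X. a.(c.0)\{c} + b.X | -a-> q1, -b-> q0
  q1 = (c.0)\{c} | stopped
Coarsest stable partition (strong bisimilarity classes):
  B0 = {p0, q0}
  B1 = {p1, q1}
p0 ∈ B0, q0 ∈ B0 → same block
Bisimilar ⇒ trace-equivalent.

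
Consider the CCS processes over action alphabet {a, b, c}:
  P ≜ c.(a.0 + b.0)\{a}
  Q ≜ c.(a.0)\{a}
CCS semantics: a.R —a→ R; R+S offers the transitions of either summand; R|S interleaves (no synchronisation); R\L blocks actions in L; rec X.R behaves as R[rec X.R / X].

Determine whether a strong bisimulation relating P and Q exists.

P ≁ Q

Reachable graph of P (3 states):
  m0 = c.(a.0 + b.0)\{a} ⊢ -c-> m1
  m1 = (a.0 + b.0)\{a} ⊢ -b-> m2
  m2 = 0\{a} ⊢ (no moves)
Reachable graph of Q (2 states):
  n0 = c.(a.0)\{a} ⊢ -c-> n1
  n1 = (a.0)\{a} ⊢ (no moves)
Bisimilarity quotient blocks:
  B0 = {m0}
  B1 = {m1}
  B2 = {m2, n1}
  B3 = {n0}
m0 ∈ B0, n0 ∈ B3 → different blocks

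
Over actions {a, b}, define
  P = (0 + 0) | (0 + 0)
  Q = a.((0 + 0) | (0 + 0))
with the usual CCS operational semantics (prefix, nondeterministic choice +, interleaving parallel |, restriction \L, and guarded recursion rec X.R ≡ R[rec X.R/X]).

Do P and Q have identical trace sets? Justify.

traces(P) ≠ traces(Q) — witness ⟨a⟩

LTS(P): 1 reachable states
  s0 = (0 + 0) | (0 + 0) has moves ·
LTS(Q): 2 reachable states
  t0 = a.((0 + 0) | (0 + 0)) has moves —a→ t1
  t1 = (0 + 0) | (0 + 0) has moves ·
Trace ⟨a⟩ through Q, begin at {t0}:
  [1] a ⇒ {t1}
  Q completes σ.
Trace ⟨a⟩ through P, begin at {s0}:
  [1] a ⇒ ∅ (P stuck)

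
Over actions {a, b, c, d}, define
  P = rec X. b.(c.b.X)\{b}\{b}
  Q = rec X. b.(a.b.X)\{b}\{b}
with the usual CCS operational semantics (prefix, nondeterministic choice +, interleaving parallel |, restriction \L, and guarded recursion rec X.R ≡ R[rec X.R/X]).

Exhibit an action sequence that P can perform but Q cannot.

LTS(P): 3 reachable states
  p0 = rec X. b.(c.b.X)\{b}\{b} :: -b-> p1
  p1 = (c.b.(rec X. b.(c.b.X)\{b}\{b}))\{b}\{b} :: -c-> p2
  p2 = (b.(rec X. b.(c.b.X)\{b}\{b}))\{b}\{b} :: stopped
LTS(Q): 3 reachable states
  q0 = rec X. b.(a.b.X)\{b}\{b} :: -b-> q1
  q1 = (a.b.(rec X. b.(a.b.X)\{b}\{b}))\{b}\{b} :: -a-> q2
  q2 = (b.(rec X. b.(a.b.X)\{b}\{b}))\{b}\{b} :: stopped
Run σ = ⟨bc⟩ on P: start {p0}
  after b @ step 1: {p1}
  after c @ step 2: {p2}
  ✓ P
Run σ = ⟨bc⟩ on Q: start {q0}
  after b @ step 1: {q1}
  after c @ step 2: ∅ (Q stuck)

bc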